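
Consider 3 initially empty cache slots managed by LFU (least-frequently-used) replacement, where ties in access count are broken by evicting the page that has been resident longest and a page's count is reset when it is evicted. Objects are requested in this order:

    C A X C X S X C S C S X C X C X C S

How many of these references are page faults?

4

C -> miss, frames (C)
A -> miss, frames (C A)
X -> miss, frames (C A X)
C -> hit
X -> hit
S -> miss, evict A, frames (C X S)
X -> hit
C -> hit
S -> hit
C -> hit
S -> hit
X -> hit
C -> hit
X -> hit
C -> hit
X -> hit
C -> hit
S -> hit
Page faults: 4.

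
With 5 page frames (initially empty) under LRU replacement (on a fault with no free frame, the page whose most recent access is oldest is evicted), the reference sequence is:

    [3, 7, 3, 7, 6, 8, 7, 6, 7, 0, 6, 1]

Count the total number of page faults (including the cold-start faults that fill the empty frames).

3 → fault, frames (3)
7 → fault, frames (3 7)
3 → hit
7 → hit
6 → fault, frames (3 7 6)
8 → fault, frames (3 7 6 8)
7 → hit
6 → hit
7 → hit
0 → fault, frames (3 8 6 7 0)
6 → hit
1 → fault, evict 3, frames (8 7 0 6 1)
Page faults: 6.

6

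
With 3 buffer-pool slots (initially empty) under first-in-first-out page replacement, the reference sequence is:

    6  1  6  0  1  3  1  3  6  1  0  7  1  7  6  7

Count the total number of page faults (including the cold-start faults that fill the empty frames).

9

6 → fault, frames {6}
1 → fault, frames {6,1}
6 → hit
0 → fault, frames {6,1,0}
1 → hit
3 → fault, evict 6, frames {1,0,3}
1 → hit
3 → hit
6 → fault, evict 1, frames {0,3,6}
1 → fault, evict 0, frames {3,6,1}
0 → fault, evict 3, frames {6,1,0}
7 → fault, evict 6, frames {1,0,7}
1 → hit
7 → hit
6 → fault, evict 1, frames {0,7,6}
7 → hit
Page faults: 9.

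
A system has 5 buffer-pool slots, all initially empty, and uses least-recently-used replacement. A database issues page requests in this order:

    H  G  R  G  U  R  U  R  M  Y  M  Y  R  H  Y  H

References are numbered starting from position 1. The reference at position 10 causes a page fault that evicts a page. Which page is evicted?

pos 1: H -> miss, frames [H]
pos 2: G -> miss, frames [H, G]
pos 3: R -> miss, frames [H, G, R]
pos 4: G -> hit
pos 5: U -> miss, frames [H, R, G, U]
pos 6: R -> hit
pos 7: U -> hit
pos 8: R -> hit
pos 9: M -> miss, frames [H, G, U, R, M]
pos 10: Y -> miss, evict H, frames [G, U, R, M, Y]
At position 10, page H is evicted.

H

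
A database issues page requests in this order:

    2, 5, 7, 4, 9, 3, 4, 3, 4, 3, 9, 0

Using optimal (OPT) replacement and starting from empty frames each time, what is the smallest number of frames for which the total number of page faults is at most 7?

f=1: 12 faults
f=2: 8 faults
f=3: 7 faults
f=4: 7 faults
f=5: 7 faults
f=6: 7 faults
f=7: 7 faults
Smallest f with faults ≤ 7 is 3.

3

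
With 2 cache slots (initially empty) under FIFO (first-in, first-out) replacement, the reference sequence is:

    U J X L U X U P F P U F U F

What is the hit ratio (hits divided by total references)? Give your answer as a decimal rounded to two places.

U → fault, frames (U)
J → fault, frames (U J)
X → fault, evict U, frames (J X)
L → fault, evict J, frames (X L)
U → fault, evict X, frames (L U)
X → fault, evict L, frames (U X)
U → hit
P → fault, evict U, frames (X P)
F → fault, evict X, frames (P F)
P → hit
U → fault, evict P, frames (F U)
F → hit
U → hit
F → hit
Hits: 5 of 14 references → 5/14 = 0.3571.

0.36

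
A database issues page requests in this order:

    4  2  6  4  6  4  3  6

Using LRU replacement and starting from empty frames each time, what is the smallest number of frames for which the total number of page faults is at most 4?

3

f=1: 8 faults
f=2: 6 faults
f=3: 4 faults
f=4: 4 faults
Smallest f with faults ≤ 4 is 3.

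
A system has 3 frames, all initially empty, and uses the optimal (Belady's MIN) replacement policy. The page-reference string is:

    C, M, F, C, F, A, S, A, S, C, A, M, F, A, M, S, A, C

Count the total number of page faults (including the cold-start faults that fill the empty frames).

9

C -> miss, frames [C]
M -> miss, frames [C, M]
F -> miss, frames [C, M, F]
C -> hit
F -> hit
A -> miss, evict F, frames [C, M, A]
S -> miss, evict M, frames [C, A, S]
A -> hit
S -> hit
C -> hit
A -> hit
M -> miss, evict C, frames [A, S, M]
F -> miss, evict S, frames [A, M, F]
A -> hit
M -> hit
S -> miss, evict F, frames [A, M, S]
A -> hit
C -> miss, evict S, frames [A, M, C]
Page faults: 9.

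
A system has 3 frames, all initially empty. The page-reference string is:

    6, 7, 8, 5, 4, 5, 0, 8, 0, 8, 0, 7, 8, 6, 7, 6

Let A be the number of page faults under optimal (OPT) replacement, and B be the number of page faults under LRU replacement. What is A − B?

Under OPT: F F F F F . F . . . . F . F . . → 8 faults.
Under LRU: F F F F F . F F . . . F . F . . → 9 faults.
A − B = 8 − 9 = -1.

-1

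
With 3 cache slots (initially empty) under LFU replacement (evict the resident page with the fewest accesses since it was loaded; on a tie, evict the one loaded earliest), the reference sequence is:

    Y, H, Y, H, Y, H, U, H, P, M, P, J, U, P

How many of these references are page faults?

9

Y: miss, frames {Y}
H: miss, frames {Y,H}
Y: hit
H: hit
Y: hit
H: hit
U: miss, frames {Y,H,U}
H: hit
P: miss, evict U, frames {Y,H,P}
M: miss, evict P, frames {Y,H,M}
P: miss, evict M, frames {Y,H,P}
J: miss, evict P, frames {Y,H,J}
U: miss, evict J, frames {Y,H,U}
P: miss, evict U, frames {Y,H,P}
Page faults: 9.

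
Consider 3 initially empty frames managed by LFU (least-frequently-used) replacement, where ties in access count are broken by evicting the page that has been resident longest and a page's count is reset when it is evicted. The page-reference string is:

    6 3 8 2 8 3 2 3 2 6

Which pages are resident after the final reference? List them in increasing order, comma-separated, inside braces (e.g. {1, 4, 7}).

{2, 3, 6}

6 -> fault, frames (6)
3 -> fault, frames (6 3)
8 -> fault, frames (6 3 8)
2 -> fault, evict 6, frames (3 8 2)
8 -> hit
3 -> hit
2 -> hit
3 -> hit
2 -> hit
6 -> fault, evict 8, frames (3 2 6)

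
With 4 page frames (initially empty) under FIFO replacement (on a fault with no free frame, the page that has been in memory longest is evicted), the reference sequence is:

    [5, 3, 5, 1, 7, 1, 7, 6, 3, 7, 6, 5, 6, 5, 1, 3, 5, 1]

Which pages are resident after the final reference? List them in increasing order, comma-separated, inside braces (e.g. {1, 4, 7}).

5: fault, frames [5]
3: fault, frames [5, 3]
5: hit
1: fault, frames [5, 3, 1]
7: fault, frames [5, 3, 1, 7]
1: hit
7: hit
6: fault, evict 5, frames [3, 1, 7, 6]
3: hit
7: hit
6: hit
5: fault, evict 3, frames [1, 7, 6, 5]
6: hit
5: hit
1: hit
3: fault, evict 1, frames [7, 6, 5, 3]
5: hit
1: fault, evict 7, frames [6, 5, 3, 1]

{1, 3, 5, 6}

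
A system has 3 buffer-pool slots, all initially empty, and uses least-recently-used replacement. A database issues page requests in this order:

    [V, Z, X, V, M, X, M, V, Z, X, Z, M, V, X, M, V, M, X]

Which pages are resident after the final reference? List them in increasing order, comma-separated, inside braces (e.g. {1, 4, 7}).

{M, V, X}

V -> miss, frames (V)
Z -> miss, frames (V Z)
X -> miss, frames (V Z X)
V -> hit
M -> miss, evict Z, frames (X V M)
X -> hit
M -> hit
V -> hit
Z -> miss, evict X, frames (M V Z)
X -> miss, evict M, frames (V Z X)
Z -> hit
M -> miss, evict V, frames (X Z M)
V -> miss, evict X, frames (Z M V)
X -> miss, evict Z, frames (M V X)
M -> hit
V -> hit
M -> hit
X -> hit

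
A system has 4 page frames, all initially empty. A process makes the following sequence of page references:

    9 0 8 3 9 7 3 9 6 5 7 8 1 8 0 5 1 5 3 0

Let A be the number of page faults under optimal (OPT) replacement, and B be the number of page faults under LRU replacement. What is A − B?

-4

Under OPT: F F F F . F . . F F . . F . F . . . . . → 9 faults.
Under LRU: F F F F . F . . F F F F F . F F . . F . → 13 faults.
A − B = 9 − 13 = -4.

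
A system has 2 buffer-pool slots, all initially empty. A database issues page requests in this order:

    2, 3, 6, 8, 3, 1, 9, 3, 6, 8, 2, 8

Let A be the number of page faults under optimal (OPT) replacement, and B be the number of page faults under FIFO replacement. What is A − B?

-2

Under OPT: F F F F . F F . F F F . → 9 faults.
Under FIFO: F F F F F F F F F F F . → 11 faults.
A − B = 9 − 11 = -2.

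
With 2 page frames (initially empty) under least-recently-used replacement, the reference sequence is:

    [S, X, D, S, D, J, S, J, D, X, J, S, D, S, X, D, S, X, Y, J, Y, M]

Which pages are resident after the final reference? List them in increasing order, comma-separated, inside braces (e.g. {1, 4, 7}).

{M, Y}

S: miss, frames (S)
X: miss, frames (S X)
D: miss, evict S, frames (X D)
S: miss, evict X, frames (D S)
D: hit
J: miss, evict S, frames (D J)
S: miss, evict D, frames (J S)
J: hit
D: miss, evict S, frames (J D)
X: miss, evict J, frames (D X)
J: miss, evict D, frames (X J)
S: miss, evict X, frames (J S)
D: miss, evict J, frames (S D)
S: hit
X: miss, evict D, frames (S X)
D: miss, evict S, frames (X D)
S: miss, evict X, frames (D S)
X: miss, evict D, frames (S X)
Y: miss, evict S, frames (X Y)
J: miss, evict X, frames (Y J)
Y: hit
M: miss, evict J, frames (Y M)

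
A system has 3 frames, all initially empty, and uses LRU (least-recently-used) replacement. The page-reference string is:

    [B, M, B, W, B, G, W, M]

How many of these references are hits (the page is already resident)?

3

B → fault, frames {B}
M → fault, frames {B,M}
B → hit
W → fault, frames {M,B,W}
B → hit
G → fault, evict M, frames {W,B,G}
W → hit
M → fault, evict B, frames {G,W,M}
Hits: 3.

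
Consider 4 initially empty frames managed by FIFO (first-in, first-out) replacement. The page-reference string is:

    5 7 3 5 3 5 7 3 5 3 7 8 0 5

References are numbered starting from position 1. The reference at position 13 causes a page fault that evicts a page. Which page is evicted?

5

pos 1: 5: fault, frames (5)
pos 2: 7: fault, frames (5 7)
pos 3: 3: fault, frames (5 7 3)
pos 4: 5: hit
pos 5: 3: hit
pos 6: 5: hit
pos 7: 7: hit
pos 8: 3: hit
pos 9: 5: hit
pos 10: 3: hit
pos 11: 7: hit
pos 12: 8: fault, frames (5 7 3 8)
pos 13: 0: fault, evict 5, frames (7 3 8 0)
At position 13, page 5 is evicted.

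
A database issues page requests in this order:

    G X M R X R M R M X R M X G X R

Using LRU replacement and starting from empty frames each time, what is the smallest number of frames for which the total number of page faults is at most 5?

4

f=1: 16 faults
f=2: 12 faults
f=3: 6 faults
f=4: 4 faults
Smallest f with faults ≤ 5 is 4.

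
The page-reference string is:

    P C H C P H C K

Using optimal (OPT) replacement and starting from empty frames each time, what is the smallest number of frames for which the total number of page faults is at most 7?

f=1: 8 faults
f=2: 6 faults
f=3: 4 faults
f=4: 4 faults
Smallest f with faults ≤ 7 is 2.

2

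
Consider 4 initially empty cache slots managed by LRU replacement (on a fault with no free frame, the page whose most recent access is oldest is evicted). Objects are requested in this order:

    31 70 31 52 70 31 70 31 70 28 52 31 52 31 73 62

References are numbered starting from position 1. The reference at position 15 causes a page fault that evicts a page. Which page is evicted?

70

pos 1: 31 -> fault, frames {31}
pos 2: 70 -> fault, frames {31,70}
pos 3: 31 -> hit
pos 4: 52 -> fault, frames {70,31,52}
pos 5: 70 -> hit
pos 6: 31 -> hit
pos 7: 70 -> hit
pos 8: 31 -> hit
pos 9: 70 -> hit
pos 10: 28 -> fault, frames {52,31,70,28}
pos 11: 52 -> hit
pos 12: 31 -> hit
pos 13: 52 -> hit
pos 14: 31 -> hit
pos 15: 73 -> fault, evict 70, frames {28,52,31,73}
At position 15, page 70 is evicted.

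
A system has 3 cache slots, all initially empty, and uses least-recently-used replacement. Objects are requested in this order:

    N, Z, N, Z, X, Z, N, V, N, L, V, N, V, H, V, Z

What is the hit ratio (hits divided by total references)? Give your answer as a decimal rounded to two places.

N: miss, frames (N)
Z: miss, frames (N Z)
N: hit
Z: hit
X: miss, frames (N Z X)
Z: hit
N: hit
V: miss, evict X, frames (Z N V)
N: hit
L: miss, evict Z, frames (V N L)
V: hit
N: hit
V: hit
H: miss, evict L, frames (N V H)
V: hit
Z: miss, evict N, frames (H V Z)
Hits: 9 of 16 references → 9/16 = 0.5625.

0.56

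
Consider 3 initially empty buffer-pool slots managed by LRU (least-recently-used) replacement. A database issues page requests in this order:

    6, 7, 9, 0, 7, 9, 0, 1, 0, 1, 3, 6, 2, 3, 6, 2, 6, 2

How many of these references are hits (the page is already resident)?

10

6: miss, frames (6)
7: miss, frames (6 7)
9: miss, frames (6 7 9)
0: miss, evict 6, frames (7 9 0)
7: hit
9: hit
0: hit
1: miss, evict 7, frames (9 0 1)
0: hit
1: hit
3: miss, evict 9, frames (0 1 3)
6: miss, evict 0, frames (1 3 6)
2: miss, evict 1, frames (3 6 2)
3: hit
6: hit
2: hit
6: hit
2: hit
Hits: 10.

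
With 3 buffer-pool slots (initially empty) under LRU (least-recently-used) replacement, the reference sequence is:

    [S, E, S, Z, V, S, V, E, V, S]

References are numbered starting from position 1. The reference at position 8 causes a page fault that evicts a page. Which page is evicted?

pos 1: S -> fault, frames {S}
pos 2: E -> fault, frames {S,E}
pos 3: S -> hit
pos 4: Z -> fault, frames {E,S,Z}
pos 5: V -> fault, evict E, frames {S,Z,V}
pos 6: S -> hit
pos 7: V -> hit
pos 8: E -> fault, evict Z, frames {S,V,E}
At position 8, page Z is evicted.

Z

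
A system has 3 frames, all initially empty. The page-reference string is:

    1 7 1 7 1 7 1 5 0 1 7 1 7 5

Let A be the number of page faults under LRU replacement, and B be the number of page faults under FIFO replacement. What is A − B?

-1

Under LRU: F F . . . . . F F . F . . F → 6 faults.
Under FIFO: F F . . . . . F F F F . . F → 7 faults.
A − B = 6 − 7 = -1.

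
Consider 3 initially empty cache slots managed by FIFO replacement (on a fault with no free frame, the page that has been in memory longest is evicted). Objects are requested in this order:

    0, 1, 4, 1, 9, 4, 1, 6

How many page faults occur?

5

0: miss, frames {0}
1: miss, frames {0,1}
4: miss, frames {0,1,4}
1: hit
9: miss, evict 0, frames {1,4,9}
4: hit
1: hit
6: miss, evict 1, frames {4,9,6}
Page faults: 5.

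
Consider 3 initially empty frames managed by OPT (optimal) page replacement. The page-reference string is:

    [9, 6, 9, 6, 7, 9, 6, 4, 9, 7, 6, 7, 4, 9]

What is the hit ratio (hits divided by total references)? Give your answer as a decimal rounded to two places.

0.57

9 -> miss, frames (9)
6 -> miss, frames (9 6)
9 -> hit
6 -> hit
7 -> miss, frames (9 6 7)
9 -> hit
6 -> hit
4 -> miss, evict 6, frames (9 7 4)
9 -> hit
7 -> hit
6 -> miss, evict 9, frames (7 4 6)
7 -> hit
4 -> hit
9 -> miss, evict 6, frames (7 4 9)
Hits: 8 of 14 references → 8/14 = 0.5714.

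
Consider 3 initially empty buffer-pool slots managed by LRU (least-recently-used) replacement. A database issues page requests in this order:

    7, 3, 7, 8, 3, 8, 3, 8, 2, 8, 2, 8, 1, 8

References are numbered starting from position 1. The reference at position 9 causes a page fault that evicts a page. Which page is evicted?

7

pos 1: 7 -> miss, frames {7}
pos 2: 3 -> miss, frames {7,3}
pos 3: 7 -> hit
pos 4: 8 -> miss, frames {3,7,8}
pos 5: 3 -> hit
pos 6: 8 -> hit
pos 7: 3 -> hit
pos 8: 8 -> hit
pos 9: 2 -> miss, evict 7, frames {3,8,2}
At position 9, page 7 is evicted.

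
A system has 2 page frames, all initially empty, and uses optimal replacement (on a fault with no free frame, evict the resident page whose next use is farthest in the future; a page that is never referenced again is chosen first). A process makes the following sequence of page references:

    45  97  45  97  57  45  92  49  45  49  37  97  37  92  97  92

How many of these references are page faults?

45 → fault, frames [45]
97 → fault, frames [45, 97]
45 → hit
97 → hit
57 → fault, evict 97, frames [45, 57]
45 → hit
92 → fault, evict 57, frames [45, 92]
49 → fault, evict 92, frames [45, 49]
45 → hit
49 → hit
37 → fault, evict 49, frames [45, 37]
97 → fault, evict 45, frames [37, 97]
37 → hit
92 → fault, evict 37, frames [97, 92]
97 → hit
92 → hit
Page faults: 8.

8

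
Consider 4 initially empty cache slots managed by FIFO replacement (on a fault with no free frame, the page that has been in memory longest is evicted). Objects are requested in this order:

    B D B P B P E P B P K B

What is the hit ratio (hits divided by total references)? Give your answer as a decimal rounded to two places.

B → miss, frames [B]
D → miss, frames [B, D]
B → hit
P → miss, frames [B, D, P]
B → hit
P → hit
E → miss, frames [B, D, P, E]
P → hit
B → hit
P → hit
K → miss, evict B, frames [D, P, E, K]
B → miss, evict D, frames [P, E, K, B]
Hits: 6 of 12 references → 6/12 = 0.5000.

0.50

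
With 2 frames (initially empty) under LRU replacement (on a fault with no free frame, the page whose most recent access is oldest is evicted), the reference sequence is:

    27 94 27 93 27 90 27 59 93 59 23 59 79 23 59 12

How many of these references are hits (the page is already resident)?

27: fault, frames (27)
94: fault, frames (27 94)
27: hit
93: fault, evict 94, frames (27 93)
27: hit
90: fault, evict 93, frames (27 90)
27: hit
59: fault, evict 90, frames (27 59)
93: fault, evict 27, frames (59 93)
59: hit
23: fault, evict 93, frames (59 23)
59: hit
79: fault, evict 23, frames (59 79)
23: fault, evict 59, frames (79 23)
59: fault, evict 79, frames (23 59)
12: fault, evict 23, frames (59 12)
Hits: 5.

5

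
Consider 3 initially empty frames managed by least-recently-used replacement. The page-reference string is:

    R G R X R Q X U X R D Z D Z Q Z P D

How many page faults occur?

R → miss, frames [R]
G → miss, frames [R, G]
R → hit
X → miss, frames [G, R, X]
R → hit
Q → miss, evict G, frames [X, R, Q]
X → hit
U → miss, evict R, frames [Q, X, U]
X → hit
R → miss, evict Q, frames [U, X, R]
D → miss, evict U, frames [X, R, D]
Z → miss, evict X, frames [R, D, Z]
D → hit
Z → hit
Q → miss, evict R, frames [D, Z, Q]
Z → hit
P → miss, evict D, frames [Q, Z, P]
D → miss, evict Q, frames [Z, P, D]
Page faults: 11.

11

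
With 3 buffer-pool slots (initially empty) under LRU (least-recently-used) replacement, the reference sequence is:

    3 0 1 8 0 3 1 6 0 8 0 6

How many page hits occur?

3 -> miss, frames {3}
0 -> miss, frames {3,0}
1 -> miss, frames {3,0,1}
8 -> miss, evict 3, frames {0,1,8}
0 -> hit
3 -> miss, evict 1, frames {8,0,3}
1 -> miss, evict 8, frames {0,3,1}
6 -> miss, evict 0, frames {3,1,6}
0 -> miss, evict 3, frames {1,6,0}
8 -> miss, evict 1, frames {6,0,8}
0 -> hit
6 -> hit
Hits: 3.

3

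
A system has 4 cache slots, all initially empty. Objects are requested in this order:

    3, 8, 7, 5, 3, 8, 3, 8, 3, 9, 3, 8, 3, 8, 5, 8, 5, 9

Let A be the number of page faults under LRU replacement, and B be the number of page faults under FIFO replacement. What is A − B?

-2

Under LRU: F F F F . . . . . F . . . . . . . . → 5 faults.
Under FIFO: F F F F . . . . . F F F . . . . . . → 7 faults.
A − B = 5 − 7 = -2.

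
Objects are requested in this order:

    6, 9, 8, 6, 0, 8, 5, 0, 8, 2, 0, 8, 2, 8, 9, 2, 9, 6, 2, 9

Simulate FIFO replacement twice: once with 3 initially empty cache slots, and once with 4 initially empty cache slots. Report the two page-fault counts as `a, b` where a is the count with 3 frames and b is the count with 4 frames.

3 frames: F F F . F . F . . F . F . . F . . F F . → 10 faults.
4 frames: F F F . F . F . . F . . . . F . . F . . → 8 faults.
8 < 10: adding a frame reduced faults, as is typical.

10, 8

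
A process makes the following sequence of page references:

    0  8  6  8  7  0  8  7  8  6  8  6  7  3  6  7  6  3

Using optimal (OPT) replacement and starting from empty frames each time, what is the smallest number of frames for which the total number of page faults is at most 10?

3

f=1: 18 faults
f=2: 11 faults
f=3: 6 faults
f=4: 5 faults
f=5: 5 faults
Smallest f with faults ≤ 10 is 3.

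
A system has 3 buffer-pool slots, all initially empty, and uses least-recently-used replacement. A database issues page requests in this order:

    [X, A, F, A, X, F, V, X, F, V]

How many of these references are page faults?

4

X: miss, frames {X}
A: miss, frames {X,A}
F: miss, frames {X,A,F}
A: hit
X: hit
F: hit
V: miss, evict A, frames {X,F,V}
X: hit
F: hit
V: hit
Page faults: 4.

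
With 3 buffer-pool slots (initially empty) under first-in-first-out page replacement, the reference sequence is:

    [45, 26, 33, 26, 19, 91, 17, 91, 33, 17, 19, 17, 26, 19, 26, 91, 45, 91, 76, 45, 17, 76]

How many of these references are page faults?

13

45: miss, frames {45}
26: miss, frames {45,26}
33: miss, frames {45,26,33}
26: hit
19: miss, evict 45, frames {26,33,19}
91: miss, evict 26, frames {33,19,91}
17: miss, evict 33, frames {19,91,17}
91: hit
33: miss, evict 19, frames {91,17,33}
17: hit
19: miss, evict 91, frames {17,33,19}
17: hit
26: miss, evict 17, frames {33,19,26}
19: hit
26: hit
91: miss, evict 33, frames {19,26,91}
45: miss, evict 19, frames {26,91,45}
91: hit
76: miss, evict 26, frames {91,45,76}
45: hit
17: miss, evict 91, frames {45,76,17}
76: hit
Page faults: 13.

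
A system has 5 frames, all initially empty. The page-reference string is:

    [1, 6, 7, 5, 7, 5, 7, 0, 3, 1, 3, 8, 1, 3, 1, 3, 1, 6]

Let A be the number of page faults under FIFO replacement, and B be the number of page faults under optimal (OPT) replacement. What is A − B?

Under FIFO: F F F F . . . F F F . F . . . . . F → 9 faults.
Under OPT: F F F F . . . F F . . F . . . . . . → 7 faults.
A − B = 9 − 7 = 2.

2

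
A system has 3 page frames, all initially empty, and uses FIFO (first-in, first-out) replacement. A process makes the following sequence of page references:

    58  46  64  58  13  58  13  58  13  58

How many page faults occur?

5

58 -> fault, frames [58]
46 -> fault, frames [58, 46]
64 -> fault, frames [58, 46, 64]
58 -> hit
13 -> fault, evict 58, frames [46, 64, 13]
58 -> fault, evict 46, frames [64, 13, 58]
13 -> hit
58 -> hit
13 -> hit
58 -> hit
Page faults: 5.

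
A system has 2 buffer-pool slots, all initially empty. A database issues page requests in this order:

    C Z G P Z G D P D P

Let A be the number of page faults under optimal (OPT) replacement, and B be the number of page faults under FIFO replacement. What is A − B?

-2

Under OPT: F F F F . F F . . . → 6 faults.
Under FIFO: F F F F F F F F . . → 8 faults.
A − B = 6 − 8 = -2.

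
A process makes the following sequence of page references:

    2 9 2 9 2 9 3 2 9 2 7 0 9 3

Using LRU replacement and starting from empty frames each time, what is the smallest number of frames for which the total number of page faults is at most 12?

f=1: 14 faults
f=2: 9 faults
f=3: 7 faults
f=4: 6 faults
f=5: 5 faults
Smallest f with faults ≤ 12 is 2.

2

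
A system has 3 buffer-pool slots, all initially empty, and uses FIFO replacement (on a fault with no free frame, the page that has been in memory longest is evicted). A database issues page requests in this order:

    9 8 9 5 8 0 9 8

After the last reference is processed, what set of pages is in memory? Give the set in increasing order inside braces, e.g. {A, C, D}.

{0, 8, 9}

9 -> fault, frames {9}
8 -> fault, frames {9,8}
9 -> hit
5 -> fault, frames {9,8,5}
8 -> hit
0 -> fault, evict 9, frames {8,5,0}
9 -> fault, evict 8, frames {5,0,9}
8 -> fault, evict 5, frames {0,9,8}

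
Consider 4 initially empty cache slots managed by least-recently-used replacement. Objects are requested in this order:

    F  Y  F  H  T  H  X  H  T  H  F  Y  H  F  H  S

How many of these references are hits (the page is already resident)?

F -> fault, frames [F]
Y -> fault, frames [F, Y]
F -> hit
H -> fault, frames [Y, F, H]
T -> fault, frames [Y, F, H, T]
H -> hit
X -> fault, evict Y, frames [F, T, H, X]
H -> hit
T -> hit
H -> hit
F -> hit
Y -> fault, evict X, frames [T, H, F, Y]
H -> hit
F -> hit
H -> hit
S -> fault, evict T, frames [Y, F, H, S]
Hits: 9.

9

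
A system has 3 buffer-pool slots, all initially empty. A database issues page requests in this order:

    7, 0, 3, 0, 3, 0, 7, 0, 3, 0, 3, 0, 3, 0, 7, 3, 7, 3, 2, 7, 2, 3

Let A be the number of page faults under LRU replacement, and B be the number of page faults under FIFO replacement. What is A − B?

Under LRU: F F F . . . . . . . . . . . . . . . F . . . → 4 faults.
Under FIFO: F F F . . . . . . . . . . . . . . . F F . . → 5 faults.
A − B = 4 − 5 = -1.

-1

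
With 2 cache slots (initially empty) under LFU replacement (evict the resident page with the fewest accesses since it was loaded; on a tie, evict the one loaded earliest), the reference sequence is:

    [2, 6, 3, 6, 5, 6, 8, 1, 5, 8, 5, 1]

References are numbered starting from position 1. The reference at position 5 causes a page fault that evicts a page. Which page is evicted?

3

pos 1: 2 → fault, frames {2}
pos 2: 6 → fault, frames {2,6}
pos 3: 3 → fault, evict 2, frames {6,3}
pos 4: 6 → hit
pos 5: 5 → fault, evict 3, frames {6,5}
At position 5, page 3 is evicted.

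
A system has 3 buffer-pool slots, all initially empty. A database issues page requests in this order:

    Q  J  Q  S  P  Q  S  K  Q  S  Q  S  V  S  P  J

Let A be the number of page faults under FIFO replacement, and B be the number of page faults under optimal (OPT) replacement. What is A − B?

2

Under FIFO: F F . F F F . F . F . . F . F F → 10 faults.
Under OPT: F F . F F . . F . . . . F . F F → 8 faults.
A − B = 10 − 8 = 2.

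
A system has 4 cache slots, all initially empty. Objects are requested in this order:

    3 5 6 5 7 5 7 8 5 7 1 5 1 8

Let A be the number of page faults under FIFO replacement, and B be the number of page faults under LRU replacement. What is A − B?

1

Under FIFO: F F F . F . . F . . F F . . → 7 faults.
Under LRU: F F F . F . . F . . F . . . → 6 faults.
A − B = 7 − 6 = 1.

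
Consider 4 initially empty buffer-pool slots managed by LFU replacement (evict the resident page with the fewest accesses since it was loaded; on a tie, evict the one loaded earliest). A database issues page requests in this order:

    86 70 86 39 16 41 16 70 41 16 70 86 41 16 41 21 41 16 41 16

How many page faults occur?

7

86: miss, frames (86)
70: miss, frames (86 70)
86: hit
39: miss, frames (86 70 39)
16: miss, frames (86 70 39 16)
41: miss, evict 70, frames (86 39 16 41)
16: hit
70: miss, evict 39, frames (86 16 41 70)
41: hit
16: hit
70: hit
86: hit
41: hit
16: hit
41: hit
21: miss, evict 70, frames (86 16 41 21)
41: hit
16: hit
41: hit
16: hit
Page faults: 7.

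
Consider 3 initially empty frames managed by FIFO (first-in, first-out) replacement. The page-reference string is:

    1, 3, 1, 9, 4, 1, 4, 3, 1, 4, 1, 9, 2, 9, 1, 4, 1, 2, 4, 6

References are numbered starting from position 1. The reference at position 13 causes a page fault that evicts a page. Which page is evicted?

1

pos 1: 1 → fault, frames (1)
pos 2: 3 → fault, frames (1 3)
pos 3: 1 → hit
pos 4: 9 → fault, frames (1 3 9)
pos 5: 4 → fault, evict 1, frames (3 9 4)
pos 6: 1 → fault, evict 3, frames (9 4 1)
pos 7: 4 → hit
pos 8: 3 → fault, evict 9, frames (4 1 3)
pos 9: 1 → hit
pos 10: 4 → hit
pos 11: 1 → hit
pos 12: 9 → fault, evict 4, frames (1 3 9)
pos 13: 2 → fault, evict 1, frames (3 9 2)
At position 13, page 1 is evicted.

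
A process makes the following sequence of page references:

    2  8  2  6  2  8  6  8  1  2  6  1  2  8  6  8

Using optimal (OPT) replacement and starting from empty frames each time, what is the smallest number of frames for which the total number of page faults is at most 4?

4

f=1: 16 faults
f=2: 9 faults
f=3: 5 faults
f=4: 4 faults
Smallest f with faults ≤ 4 is 4.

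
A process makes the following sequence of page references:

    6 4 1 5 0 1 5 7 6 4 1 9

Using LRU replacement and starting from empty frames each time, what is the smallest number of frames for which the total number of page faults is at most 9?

5

f=1: 12 faults
f=2: 12 faults
f=3: 10 faults
f=4: 10 faults
f=5: 9 faults
f=6: 7 faults
f=7: 7 faults
Smallest f with faults ≤ 9 is 5.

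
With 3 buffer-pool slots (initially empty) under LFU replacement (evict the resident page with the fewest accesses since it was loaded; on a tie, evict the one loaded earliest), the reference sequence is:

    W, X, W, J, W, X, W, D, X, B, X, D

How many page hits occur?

W: miss, frames (W)
X: miss, frames (W X)
W: hit
J: miss, frames (W X J)
W: hit
X: hit
W: hit
D: miss, evict J, frames (W X D)
X: hit
B: miss, evict D, frames (W X B)
X: hit
D: miss, evict B, frames (W X D)
Hits: 6.

6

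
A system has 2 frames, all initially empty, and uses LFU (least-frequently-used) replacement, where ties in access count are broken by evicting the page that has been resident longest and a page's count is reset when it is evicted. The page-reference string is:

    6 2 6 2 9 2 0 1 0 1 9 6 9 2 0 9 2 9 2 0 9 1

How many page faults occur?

6 → miss, frames [6]
2 → miss, frames [6, 2]
6 → hit
2 → hit
9 → miss, evict 6, frames [2, 9]
2 → hit
0 → miss, evict 9, frames [2, 0]
1 → miss, evict 0, frames [2, 1]
0 → miss, evict 1, frames [2, 0]
1 → miss, evict 0, frames [2, 1]
9 → miss, evict 1, frames [2, 9]
6 → miss, evict 9, frames [2, 6]
9 → miss, evict 6, frames [2, 9]
2 → hit
0 → miss, evict 9, frames [2, 0]
9 → miss, evict 0, frames [2, 9]
2 → hit
9 → hit
2 → hit
0 → miss, evict 9, frames [2, 0]
9 → miss, evict 0, frames [2, 9]
1 → miss, evict 9, frames [2, 1]
Page faults: 15.

15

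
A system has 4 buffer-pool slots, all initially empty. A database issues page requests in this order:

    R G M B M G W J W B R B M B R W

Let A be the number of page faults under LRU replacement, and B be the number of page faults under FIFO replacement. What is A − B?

-1

Under LRU: F F F F . . F F . F F . F . . . → 9 faults.
Under FIFO: F F F F . . F F . . F . F F . F → 10 faults.
A − B = 9 − 10 = -1.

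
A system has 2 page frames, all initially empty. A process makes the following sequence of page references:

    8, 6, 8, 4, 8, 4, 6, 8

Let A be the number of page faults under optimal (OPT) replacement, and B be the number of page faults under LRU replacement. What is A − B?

Under OPT: F F . F . . F . → 4 faults.
Under LRU: F F . F . . F F → 5 faults.
A − B = 4 − 5 = -1.

-1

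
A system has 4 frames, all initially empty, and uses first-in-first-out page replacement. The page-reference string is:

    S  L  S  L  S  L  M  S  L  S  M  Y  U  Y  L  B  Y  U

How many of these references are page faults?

S → miss, frames [S]
L → miss, frames [S, L]
S → hit
L → hit
S → hit
L → hit
M → miss, frames [S, L, M]
S → hit
L → hit
S → hit
M → hit
Y → miss, frames [S, L, M, Y]
U → miss, evict S, frames [L, M, Y, U]
Y → hit
L → hit
B → miss, evict L, frames [M, Y, U, B]
Y → hit
U → hit
Page faults: 6.

6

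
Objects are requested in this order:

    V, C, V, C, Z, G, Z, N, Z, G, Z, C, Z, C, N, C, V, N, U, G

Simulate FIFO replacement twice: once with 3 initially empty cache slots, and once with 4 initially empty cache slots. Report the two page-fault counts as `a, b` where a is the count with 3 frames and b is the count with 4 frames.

3 frames: F F . . F F . F . . . F F . . . F F F F → 11 faults.
4 frames: F F . . F F . F . . . . . . . . F . F . → 7 faults.
7 < 11: adding a frame reduced faults, as is typical.

11, 7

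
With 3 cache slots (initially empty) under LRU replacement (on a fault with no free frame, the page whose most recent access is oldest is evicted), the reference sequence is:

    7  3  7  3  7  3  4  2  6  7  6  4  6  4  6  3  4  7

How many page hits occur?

7 → miss, frames [7]
3 → miss, frames [7, 3]
7 → hit
3 → hit
7 → hit
3 → hit
4 → miss, frames [7, 3, 4]
2 → miss, evict 7, frames [3, 4, 2]
6 → miss, evict 3, frames [4, 2, 6]
7 → miss, evict 4, frames [2, 6, 7]
6 → hit
4 → miss, evict 2, frames [7, 6, 4]
6 → hit
4 → hit
6 → hit
3 → miss, evict 7, frames [4, 6, 3]
4 → hit
7 → miss, evict 6, frames [3, 4, 7]
Hits: 9.

9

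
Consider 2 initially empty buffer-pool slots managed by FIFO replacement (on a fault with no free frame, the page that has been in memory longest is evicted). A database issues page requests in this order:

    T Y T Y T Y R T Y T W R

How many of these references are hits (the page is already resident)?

T: fault, frames (T)
Y: fault, frames (T Y)
T: hit
Y: hit
T: hit
Y: hit
R: fault, evict T, frames (Y R)
T: fault, evict Y, frames (R T)
Y: fault, evict R, frames (T Y)
T: hit
W: fault, evict T, frames (Y W)
R: fault, evict Y, frames (W R)
Hits: 5.

5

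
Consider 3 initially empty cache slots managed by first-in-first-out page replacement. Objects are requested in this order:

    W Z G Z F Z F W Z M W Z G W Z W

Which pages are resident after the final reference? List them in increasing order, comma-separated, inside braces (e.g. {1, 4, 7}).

W → miss, frames {W}
Z → miss, frames {W,Z}
G → miss, frames {W,Z,G}
Z → hit
F → miss, evict W, frames {Z,G,F}
Z → hit
F → hit
W → miss, evict Z, frames {G,F,W}
Z → miss, evict G, frames {F,W,Z}
M → miss, evict F, frames {W,Z,M}
W → hit
Z → hit
G → miss, evict W, frames {Z,M,G}
W → miss, evict Z, frames {M,G,W}
Z → miss, evict M, frames {G,W,Z}
W → hit

{G, W, Z}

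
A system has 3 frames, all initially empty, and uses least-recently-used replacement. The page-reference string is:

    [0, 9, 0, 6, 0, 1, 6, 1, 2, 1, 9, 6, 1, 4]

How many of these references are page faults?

0 -> fault, frames {0}
9 -> fault, frames {0,9}
0 -> hit
6 -> fault, frames {9,0,6}
0 -> hit
1 -> fault, evict 9, frames {6,0,1}
6 -> hit
1 -> hit
2 -> fault, evict 0, frames {6,1,2}
1 -> hit
9 -> fault, evict 6, frames {2,1,9}
6 -> fault, evict 2, frames {1,9,6}
1 -> hit
4 -> fault, evict 9, frames {6,1,4}
Page faults: 8.

8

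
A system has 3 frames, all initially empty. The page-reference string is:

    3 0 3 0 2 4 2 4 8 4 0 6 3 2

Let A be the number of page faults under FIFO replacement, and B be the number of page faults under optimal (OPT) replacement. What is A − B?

Under FIFO: F F . . F F . . F . F F F F → 9 faults.
Under OPT: F F . . F F . . F . . F F F → 8 faults.
A − B = 9 − 8 = 1.

1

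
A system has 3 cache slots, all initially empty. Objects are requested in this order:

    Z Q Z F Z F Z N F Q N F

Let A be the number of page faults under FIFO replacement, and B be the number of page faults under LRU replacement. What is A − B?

Under FIFO: F F . F . . . F . . . . → 4 faults.
Under LRU: F F . F . . . F . F . . → 5 faults.
A − B = 4 − 5 = -1.

-1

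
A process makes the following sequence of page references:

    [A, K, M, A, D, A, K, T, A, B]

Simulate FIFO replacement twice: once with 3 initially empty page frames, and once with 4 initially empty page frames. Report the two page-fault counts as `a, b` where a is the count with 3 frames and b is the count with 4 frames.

8, 7

3 frames: F F F . F F F F . F → 8 faults.
4 frames: F F F . F . . F F F → 7 faults.
7 < 8: adding a frame reduced faults, as is typical.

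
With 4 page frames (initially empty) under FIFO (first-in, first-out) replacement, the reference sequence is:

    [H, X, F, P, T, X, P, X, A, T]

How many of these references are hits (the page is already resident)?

4

H: miss, frames [H]
X: miss, frames [H, X]
F: miss, frames [H, X, F]
P: miss, frames [H, X, F, P]
T: miss, evict H, frames [X, F, P, T]
X: hit
P: hit
X: hit
A: miss, evict X, frames [F, P, T, A]
T: hit
Hits: 4.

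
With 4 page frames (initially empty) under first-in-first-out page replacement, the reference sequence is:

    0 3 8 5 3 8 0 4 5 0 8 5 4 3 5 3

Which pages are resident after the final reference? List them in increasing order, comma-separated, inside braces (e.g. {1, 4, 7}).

{0, 3, 4, 5}

0 -> miss, frames {0}
3 -> miss, frames {0,3}
8 -> miss, frames {0,3,8}
5 -> miss, frames {0,3,8,5}
3 -> hit
8 -> hit
0 -> hit
4 -> miss, evict 0, frames {3,8,5,4}
5 -> hit
0 -> miss, evict 3, frames {8,5,4,0}
8 -> hit
5 -> hit
4 -> hit
3 -> miss, evict 8, frames {5,4,0,3}
5 -> hit
3 -> hit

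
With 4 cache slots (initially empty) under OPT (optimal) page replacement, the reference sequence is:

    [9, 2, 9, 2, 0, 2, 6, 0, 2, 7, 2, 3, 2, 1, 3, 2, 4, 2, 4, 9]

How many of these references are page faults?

9 → miss, frames (9)
2 → miss, frames (9 2)
9 → hit
2 → hit
0 → miss, frames (9 2 0)
2 → hit
6 → miss, frames (9 2 0 6)
0 → hit
2 → hit
7 → miss, evict 6, frames (9 2 0 7)
2 → hit
3 → miss, evict 7, frames (9 2 0 3)
2 → hit
1 → miss, evict 0, frames (9 2 3 1)
3 → hit
2 → hit
4 → miss, evict 1, frames (9 2 3 4)
2 → hit
4 → hit
9 → hit
Page faults: 8.

8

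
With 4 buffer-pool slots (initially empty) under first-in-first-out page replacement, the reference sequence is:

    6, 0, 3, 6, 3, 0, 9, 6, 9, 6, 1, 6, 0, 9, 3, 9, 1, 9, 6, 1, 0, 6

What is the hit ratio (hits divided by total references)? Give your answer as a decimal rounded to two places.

6 → fault, frames [6]
0 → fault, frames [6, 0]
3 → fault, frames [6, 0, 3]
6 → hit
3 → hit
0 → hit
9 → fault, frames [6, 0, 3, 9]
6 → hit
9 → hit
6 → hit
1 → fault, evict 6, frames [0, 3, 9, 1]
6 → fault, evict 0, frames [3, 9, 1, 6]
0 → fault, evict 3, frames [9, 1, 6, 0]
9 → hit
3 → fault, evict 9, frames [1, 6, 0, 3]
9 → fault, evict 1, frames [6, 0, 3, 9]
1 → fault, evict 6, frames [0, 3, 9, 1]
9 → hit
6 → fault, evict 0, frames [3, 9, 1, 6]
1 → hit
0 → fault, evict 3, frames [9, 1, 6, 0]
6 → hit
Hits: 10 of 22 references → 10/22 = 0.4545.

0.45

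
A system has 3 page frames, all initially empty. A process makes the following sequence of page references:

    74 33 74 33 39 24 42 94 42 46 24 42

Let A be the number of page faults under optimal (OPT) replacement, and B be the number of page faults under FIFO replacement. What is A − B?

-2

Under OPT: F F . . F F F F . F . . → 7 faults.
Under FIFO: F F . . F F F F . F F F → 9 faults.
A − B = 7 − 9 = -2.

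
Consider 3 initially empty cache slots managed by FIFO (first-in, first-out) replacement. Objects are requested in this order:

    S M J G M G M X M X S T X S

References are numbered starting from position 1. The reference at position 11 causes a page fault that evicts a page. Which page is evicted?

G

pos 1: S -> fault, frames (S)
pos 2: M -> fault, frames (S M)
pos 3: J -> fault, frames (S M J)
pos 4: G -> fault, evict S, frames (M J G)
pos 5: M -> hit
pos 6: G -> hit
pos 7: M -> hit
pos 8: X -> fault, evict M, frames (J G X)
pos 9: M -> fault, evict J, frames (G X M)
pos 10: X -> hit
pos 11: S -> fault, evict G, frames (X M S)
At position 11, page G is evicted.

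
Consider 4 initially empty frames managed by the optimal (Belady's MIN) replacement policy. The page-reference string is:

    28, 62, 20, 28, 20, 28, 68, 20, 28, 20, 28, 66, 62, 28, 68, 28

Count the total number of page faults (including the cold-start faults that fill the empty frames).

28 → fault, frames {28}
62 → fault, frames {28,62}
20 → fault, frames {28,62,20}
28 → hit
20 → hit
28 → hit
68 → fault, frames {28,62,20,68}
20 → hit
28 → hit
20 → hit
28 → hit
66 → fault, evict 20, frames {28,62,68,66}
62 → hit
28 → hit
68 → hit
28 → hit
Page faults: 5.

5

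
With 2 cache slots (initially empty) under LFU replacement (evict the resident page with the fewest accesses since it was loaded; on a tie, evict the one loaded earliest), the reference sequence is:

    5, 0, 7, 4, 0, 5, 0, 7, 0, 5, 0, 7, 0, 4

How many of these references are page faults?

5 -> fault, frames [5]
0 -> fault, frames [5, 0]
7 -> fault, evict 5, frames [0, 7]
4 -> fault, evict 0, frames [7, 4]
0 -> fault, evict 7, frames [4, 0]
5 -> fault, evict 4, frames [0, 5]
0 -> hit
7 -> fault, evict 5, frames [0, 7]
0 -> hit
5 -> fault, evict 7, frames [0, 5]
0 -> hit
7 -> fault, evict 5, frames [0, 7]
0 -> hit
4 -> fault, evict 7, frames [0, 4]
Page faults: 10.

10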